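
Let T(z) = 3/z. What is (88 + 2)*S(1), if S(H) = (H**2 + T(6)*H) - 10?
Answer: -765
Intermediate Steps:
S(H) = -10 + H**2 + H/2 (S(H) = (H**2 + (3/6)*H) - 10 = (H**2 + (3*(1/6))*H) - 10 = (H**2 + H/2) - 10 = -10 + H**2 + H/2)
(88 + 2)*S(1) = (88 + 2)*(-10 + 1**2 + (1/2)*1) = 90*(-10 + 1 + 1/2) = 90*(-17/2) = -765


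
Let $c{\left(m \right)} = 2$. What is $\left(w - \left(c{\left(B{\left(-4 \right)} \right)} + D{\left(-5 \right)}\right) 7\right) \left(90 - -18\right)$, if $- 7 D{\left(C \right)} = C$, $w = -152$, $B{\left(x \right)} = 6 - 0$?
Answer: $-18468$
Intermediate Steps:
$B{\left(x \right)} = 6$ ($B{\left(x \right)} = 6 + 0 = 6$)
$D{\left(C \right)} = - \frac{C}{7}$
$\left(w - \left(c{\left(B{\left(-4 \right)} \right)} + D{\left(-5 \right)}\right) 7\right) \left(90 - -18\right) = \left(-152 - \left(2 - - \frac{5}{7}\right) 7\right) \left(90 - -18\right) = \left(-152 - \left(2 + \frac{5}{7}\right) 7\right) \left(90 + 18\right) = \left(-152 - \frac{19}{7} \cdot 7\right) 108 = \left(-152 - 19\right) 108 = \left(-171\right) 108 = -18468$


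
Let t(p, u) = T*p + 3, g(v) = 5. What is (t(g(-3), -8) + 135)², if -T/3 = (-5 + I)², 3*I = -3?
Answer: 161604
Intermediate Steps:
I = -1 (I = (⅓)*(-3) = -1)
T = -108 (T = -3*(-5 - 1)² = -3*(-6)² = -3*36 = -108)
t(p, u) = 3 - 108*p (t(p, u) = -108*p + 3 = 3 - 108*p)
(t(g(-3), -8) + 135)² = ((3 - 108*5) + 135)² = ((3 - 540) + 135)² = (-537 + 135)² = (-402)² = 161604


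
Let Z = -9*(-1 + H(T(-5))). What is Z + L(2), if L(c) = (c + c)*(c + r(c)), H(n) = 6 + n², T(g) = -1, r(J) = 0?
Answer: -46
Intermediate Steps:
L(c) = 2*c² (L(c) = (c + c)*(c + 0) = (2*c)*c = 2*c²)
Z = -54 (Z = -9*(-1 + (6 + (-1)²)) = -9*(-1 + (6 + 1)) = -9*(-1 + 7) = -9*6 = -54)
Z + L(2) = -54 + 2*2² = -54 + 2*4 = -54 + 8 = -46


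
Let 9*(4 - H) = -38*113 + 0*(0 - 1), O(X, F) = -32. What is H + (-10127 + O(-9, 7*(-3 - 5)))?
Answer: -87101/9 ≈ -9677.9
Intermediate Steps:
H = 4330/9 (H = 4 - (-38*113 + 0*(0 - 1))/9 = 4 - (-4294 + 0*(-1))/9 = 4 - (-4294 + 0)/9 = 4 - ⅑*(-4294) = 4 + 4294/9 = 4330/9 ≈ 481.11)
H + (-10127 + O(-9, 7*(-3 - 5))) = 4330/9 + (-10127 - 32) = 4330/9 - 10159 = -87101/9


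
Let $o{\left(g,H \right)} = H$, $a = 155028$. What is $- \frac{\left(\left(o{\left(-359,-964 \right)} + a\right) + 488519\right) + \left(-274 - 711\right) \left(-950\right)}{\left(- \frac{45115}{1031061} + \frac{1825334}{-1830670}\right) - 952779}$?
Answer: $\frac{1489577369997834855}{899201618050527077} \approx 1.6566$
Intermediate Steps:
$- \frac{\left(\left(o{\left(-359,-964 \right)} + a\right) + 488519\right) + \left(-274 - 711\right) \left(-950\right)}{\left(- \frac{45115}{1031061} + \frac{1825334}{-1830670}\right) - 952779} = - \frac{\left(\left(-964 + 155028\right) + 488519\right) + \left(-274 - 711\right) \left(-950\right)}{\left(- \frac{45115}{1031061} + \frac{1825334}{-1830670}\right) - 952779} = - \frac{\left(154064 + 488519\right) - -935750}{\left(\left(-45115\right) \frac{1}{1031061} + 1825334 \left(- \frac{1}{1830670}\right)\right) - 952779} = - \frac{642583 + 935750}{\left(- \frac{45115}{1031061} - \frac{912667}{915335}\right) - 952779} = - \frac{1578333}{- \frac{982310688212}{943766220435} - 952779} = - \frac{1578333}{- \frac{899201618050527077}{943766220435}} = - \frac{1578333 \left(-943766220435\right)}{899201618050527077} = \left(-1\right) \left(- \frac{1489577369997834855}{899201618050527077}\right) = \frac{1489577369997834855}{899201618050527077}$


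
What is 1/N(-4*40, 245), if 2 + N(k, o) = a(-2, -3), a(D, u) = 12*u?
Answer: -1/38 ≈ -0.026316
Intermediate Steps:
N(k, o) = -38 (N(k, o) = -2 + 12*(-3) = -2 - 36 = -38)
1/N(-4*40, 245) = 1/(-38) = -1/38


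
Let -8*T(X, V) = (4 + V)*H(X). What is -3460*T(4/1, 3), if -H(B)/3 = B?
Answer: -36330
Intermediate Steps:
H(B) = -3*B
T(X, V) = 3*X*(4 + V)/8 (T(X, V) = -(4 + V)*(-3*X)/8 = -(-3)*X*(4 + V)/8 = 3*X*(4 + V)/8)
-3460*T(4/1, 3) = -2595*4/1*(4 + 3)/2 = -2595*4*1*7/2 = -2595*4*7/2 = -3460*21/2 = -36330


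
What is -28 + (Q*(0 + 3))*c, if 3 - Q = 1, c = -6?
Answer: -64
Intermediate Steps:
Q = 2 (Q = 3 - 1*1 = 3 - 1 = 2)
-28 + (Q*(0 + 3))*c = -28 + (2*(0 + 3))*(-6) = -28 + (2*3)*(-6) = -28 + 6*(-6) = -28 - 36 = -64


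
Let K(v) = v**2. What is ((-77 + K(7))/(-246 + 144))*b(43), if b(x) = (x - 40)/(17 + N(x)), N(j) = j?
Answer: 7/510 ≈ 0.013725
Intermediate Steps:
b(x) = (-40 + x)/(17 + x) (b(x) = (x - 40)/(17 + x) = (-40 + x)/(17 + x))
((-77 + K(7))/(-246 + 144))*b(43) = ((-77 + 7**2)/(-246 + 144))*((-40 + 43)/(17 + 43)) = ((-77 + 49)/(-102))*(3/60) = (-28*(-1/102))*((1/60)*3) = (14/51)*(1/20) = 7/510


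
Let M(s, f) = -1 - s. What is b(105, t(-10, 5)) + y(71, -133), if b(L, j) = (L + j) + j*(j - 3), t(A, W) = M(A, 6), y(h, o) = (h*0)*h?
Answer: 168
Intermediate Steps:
y(h, o) = 0 (y(h, o) = 0*h = 0)
t(A, W) = -1 - A
b(L, j) = L + j + j*(-3 + j) (b(L, j) = (L + j) + j*(-3 + j) = L + j + j*(-3 + j))
b(105, t(-10, 5)) + y(71, -133) = (105 + (-1 - 1*(-10))² - 2*(-1 - 1*(-10))) + 0 = (105 + (-1 + 10)² - 2*(-1 + 10)) + 0 = (105 + 9² - 2*9) + 0 = (105 + 81 - 18) + 0 = 168 + 0 = 168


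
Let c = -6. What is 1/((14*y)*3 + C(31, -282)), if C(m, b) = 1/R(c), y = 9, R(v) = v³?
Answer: 216/81647 ≈ 0.0026455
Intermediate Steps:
C(m, b) = -1/216 (C(m, b) = 1/((-6)³) = 1/(-216) = -1/216)
1/((14*y)*3 + C(31, -282)) = 1/((14*9)*3 - 1/216) = 1/(126*3 - 1/216) = 1/(378 - 1/216) = 1/(81647/216) = 216/81647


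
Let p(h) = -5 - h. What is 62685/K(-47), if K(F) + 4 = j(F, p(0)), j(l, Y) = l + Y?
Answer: -8955/8 ≈ -1119.4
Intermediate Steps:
j(l, Y) = Y + l
K(F) = -9 + F (K(F) = -4 + ((-5 - 1*0) + F) = -4 + ((-5 + 0) + F) = -4 + (-5 + F) = -9 + F)
62685/K(-47) = 62685/(-9 - 47) = 62685/(-56) = 62685*(-1/56) = -8955/8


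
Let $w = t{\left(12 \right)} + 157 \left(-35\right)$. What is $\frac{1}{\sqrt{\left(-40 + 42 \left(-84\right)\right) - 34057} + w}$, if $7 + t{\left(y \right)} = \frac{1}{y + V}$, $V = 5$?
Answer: $- \frac{1590061}{8759295714} - \frac{1445 i \sqrt{1505}}{8759295714} \approx -0.00018153 - 6.3998 \cdot 10^{-6} i$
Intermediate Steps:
$t{\left(y \right)} = -7 + \frac{1}{5 + y}$ ($t{\left(y \right)} = -7 + \frac{1}{y + 5} = -7 + \frac{1}{5 + y}$)
$w = - \frac{93533}{17}$ ($w = \frac{-34 - 84}{5 + 12} + 157 \left(-35\right) = \frac{-34 - 84}{17} - 5495 = \frac{1}{17} \left(-118\right) - 5495 = - \frac{118}{17} - 5495 = - \frac{93533}{17} \approx -5501.9$)
$\frac{1}{\sqrt{\left(-40 + 42 \left(-84\right)\right) - 34057} + w} = \frac{1}{\sqrt{\left(-40 + 42 \left(-84\right)\right) - 34057} - \frac{93533}{17}} = \frac{1}{\sqrt{\left(-40 - 3528\right) - 34057} - \frac{93533}{17}} = \frac{1}{\sqrt{-3568 - 34057} - \frac{93533}{17}} = \frac{1}{\sqrt{-37625} - \frac{93533}{17}} = \frac{1}{5 i \sqrt{1505} - \frac{93533}{17}} = \frac{1}{- \frac{93533}{17} + 5 i \sqrt{1505}}$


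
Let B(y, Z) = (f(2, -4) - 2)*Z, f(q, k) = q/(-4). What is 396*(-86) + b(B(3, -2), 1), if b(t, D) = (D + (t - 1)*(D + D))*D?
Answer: -34047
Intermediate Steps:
f(q, k) = -q/4 (f(q, k) = q*(-¼) = -q/4)
B(y, Z) = -5*Z/2 (B(y, Z) = (-¼*2 - 2)*Z = (-½ - 2)*Z = -5*Z/2)
b(t, D) = D*(D + 2*D*(-1 + t)) (b(t, D) = (D + (-1 + t)*(2*D))*D = (D + 2*D*(-1 + t))*D = D*(D + 2*D*(-1 + t)))
396*(-86) + b(B(3, -2), 1) = 396*(-86) + 1²*(-1 + 2*(-5/2*(-2))) = -34056 + 1*(-1 + 2*5) = -34056 + 1*(-1 + 10) = -34056 + 1*9 = -34056 + 9 = -34047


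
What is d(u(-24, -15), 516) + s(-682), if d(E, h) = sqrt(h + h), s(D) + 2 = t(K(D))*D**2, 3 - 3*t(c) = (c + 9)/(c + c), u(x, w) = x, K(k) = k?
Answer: 1165873/3 + 2*sqrt(258) ≈ 3.8866e+5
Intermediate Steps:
t(c) = 1 - (9 + c)/(6*c) (t(c) = 1 - (c + 9)/(3*(c + c)) = 1 - (9 + c)/(3*(2*c)) = 1 - (9 + c)*1/(2*c)/3 = 1 - (9 + c)/(6*c))
s(D) = -2 + D*(-9 + 5*D)/6 (s(D) = -2 + ((-9 + 5*D)/(6*D))*D**2 = -2 + D*(-9 + 5*D)/6)
d(E, h) = sqrt(2)*sqrt(h) (d(E, h) = sqrt(2*h) = sqrt(2)*sqrt(h))
d(u(-24, -15), 516) + s(-682) = sqrt(2)*sqrt(516) + (-2 + (1/6)*(-682)*(-9 + 5*(-682))) = sqrt(2)*(2*sqrt(129)) + (-2 + (1/6)*(-682)*(-9 - 3410)) = 2*sqrt(258) + (-2 + (1/6)*(-682)*(-3419)) = 2*sqrt(258) + (-2 + 1165879/3) = 2*sqrt(258) + 1165873/3 = 1165873/3 + 2*sqrt(258)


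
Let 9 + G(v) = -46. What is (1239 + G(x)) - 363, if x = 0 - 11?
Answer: 821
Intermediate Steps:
x = -11
G(v) = -55 (G(v) = -9 - 46 = -55)
(1239 + G(x)) - 363 = (1239 - 55) - 363 = 1184 - 363 = 821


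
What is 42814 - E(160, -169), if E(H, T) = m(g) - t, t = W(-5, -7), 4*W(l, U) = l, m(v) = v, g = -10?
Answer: 171291/4 ≈ 42823.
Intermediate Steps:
W(l, U) = l/4
t = -5/4 (t = (¼)*(-5) = -5/4 ≈ -1.2500)
E(H, T) = -35/4 (E(H, T) = -10 - 1*(-5/4) = -10 + 5/4 = -35/4)
42814 - E(160, -169) = 42814 - 1*(-35/4) = 42814 + 35/4 = 171291/4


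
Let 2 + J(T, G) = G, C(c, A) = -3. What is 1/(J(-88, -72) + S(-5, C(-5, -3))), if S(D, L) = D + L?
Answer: -1/82 ≈ -0.012195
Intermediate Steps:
J(T, G) = -2 + G
1/(J(-88, -72) + S(-5, C(-5, -3))) = 1/((-2 - 72) + (-5 - 3)) = 1/(-74 - 8) = 1/(-82) = -1/82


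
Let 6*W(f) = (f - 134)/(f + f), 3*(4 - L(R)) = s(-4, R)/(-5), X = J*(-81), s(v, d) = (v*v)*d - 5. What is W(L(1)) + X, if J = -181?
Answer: 12489233/852 ≈ 14659.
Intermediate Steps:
s(v, d) = -5 + d*v² (s(v, d) = v²*d - 5 = d*v² - 5 = -5 + d*v²)
X = 14661 (X = -181*(-81) = 14661)
L(R) = 11/3 + 16*R/15 (L(R) = 4 - (-5 + R*(-4)²)/(3*(-5)) = 4 - (-5 + R*16)*(-1)/(3*5) = 4 - (-5 + 16*R)*(-1)/(3*5) = 4 - (1 - 16*R/5)/3 = 4 + (-⅓ + 16*R/15) = 11/3 + 16*R/15)
W(f) = (-134 + f)/(12*f) (W(f) = ((f - 134)/(f + f))/6 = ((-134 + f)/((2*f)))/6 = ((-134 + f)*(1/(2*f)))/6 = ((-134 + f)/(2*f))/6 = (-134 + f)/(12*f))
W(L(1)) + X = (-134 + (11/3 + (16/15)*1))/(12*(11/3 + (16/15)*1)) + 14661 = (-134 + (11/3 + 16/15))/(12*(11/3 + 16/15)) + 14661 = (-134 + 71/15)/(12*(71/15)) + 14661 = (1/12)*(15/71)*(-1939/15) + 14661 = -1939/852 + 14661 = 12489233/852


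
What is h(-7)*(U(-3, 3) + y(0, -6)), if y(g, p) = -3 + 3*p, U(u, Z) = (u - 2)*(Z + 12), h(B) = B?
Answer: 672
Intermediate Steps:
U(u, Z) = (-2 + u)*(12 + Z)
h(-7)*(U(-3, 3) + y(0, -6)) = -7*((-24 - 2*3 + 12*(-3) + 3*(-3)) + (-3 + 3*(-6))) = -7*((-24 - 6 - 36 - 9) + (-3 - 18)) = -7*(-75 - 21) = -7*(-96) = 672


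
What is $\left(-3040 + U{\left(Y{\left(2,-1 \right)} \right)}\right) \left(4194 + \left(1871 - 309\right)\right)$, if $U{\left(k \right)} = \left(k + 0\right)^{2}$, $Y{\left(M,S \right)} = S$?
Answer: $-17492484$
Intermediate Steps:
$U{\left(k \right)} = k^{2}$
$\left(-3040 + U{\left(Y{\left(2,-1 \right)} \right)}\right) \left(4194 + \left(1871 - 309\right)\right) = \left(-3040 + \left(-1\right)^{2}\right) \left(4194 + \left(1871 - 309\right)\right) = \left(-3040 + 1\right) \left(4194 + 1562\right) = \left(-3039\right) 5756 = -17492484$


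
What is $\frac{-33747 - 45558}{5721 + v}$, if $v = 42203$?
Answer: $- \frac{79305}{47924} \approx -1.6548$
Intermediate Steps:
$\frac{-33747 - 45558}{5721 + v} = \frac{-33747 - 45558}{5721 + 42203} = - \frac{79305}{47924}$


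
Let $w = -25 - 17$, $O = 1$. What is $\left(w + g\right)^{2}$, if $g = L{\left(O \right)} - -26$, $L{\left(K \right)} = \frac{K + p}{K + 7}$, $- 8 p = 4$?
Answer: $\frac{65025}{256} \approx 254.0$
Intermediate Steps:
$p = - \frac{1}{2}$ ($p = \left(- \frac{1}{8}\right) 4 = - \frac{1}{2} \approx -0.5$)
$L{\left(K \right)} = \frac{- \frac{1}{2} + K}{7 + K}$ ($L{\left(K \right)} = \frac{K - \frac{1}{2}}{K + 7} = \frac{- \frac{1}{2} + K}{7 + K}$)
$g = \frac{417}{16}$ ($g = \frac{- \frac{1}{2} + 1}{7 + 1} - -26 = \frac{1}{8} \cdot \frac{1}{2} + 26 = \frac{1}{16} + 26 = \frac{417}{16} \approx 26.063$)
$w = -42$ ($w = -25 - 17 = -42$)
$\left(w + g\right)^{2} = \left(-42 + \frac{417}{16}\right)^{2} = \left(- \frac{255}{16}\right)^{2} = \frac{65025}{256}$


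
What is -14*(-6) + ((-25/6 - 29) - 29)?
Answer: 131/6 ≈ 21.833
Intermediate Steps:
-14*(-6) + ((-25/6 - 29) - 29) = 84 + ((-25*⅙ - 29) - 29) = 84 + ((-25/6 - 29) - 29) = 84 + (-199/6 - 29) = 84 - 373/6 = 131/6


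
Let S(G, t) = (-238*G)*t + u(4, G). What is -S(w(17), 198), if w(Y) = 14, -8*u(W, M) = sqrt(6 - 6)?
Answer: 659736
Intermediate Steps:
u(W, M) = 0 (u(W, M) = -sqrt(6 - 6)/8 = -sqrt(0)/8 = -1/8*0 = 0)
S(G, t) = -238*G*t (S(G, t) = (-238*G)*t + 0 = -238*G*t + 0 = -238*G*t)
-S(w(17), 198) = -(-238)*14*198 = -1*(-659736) = 659736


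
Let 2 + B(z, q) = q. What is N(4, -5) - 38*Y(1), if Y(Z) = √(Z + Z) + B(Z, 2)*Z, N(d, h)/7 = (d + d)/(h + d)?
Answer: -56 - 38*√2 ≈ -109.74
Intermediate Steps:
N(d, h) = 14*d/(d + h) (N(d, h) = 7*((d + d)/(h + d)) = 7*((2*d)/(d + h)) = 7*(2*d/(d + h)) = 14*d/(d + h))
B(z, q) = -2 + q
Y(Z) = √2*√Z (Y(Z) = √(Z + Z) + (-2 + 2)*Z = √(2*Z) + 0*Z = √2*√Z + 0 = √2*√Z)
N(4, -5) - 38*Y(1) = 14*4/(4 - 5) - 38*√2*√1 = 14*4/(-1) - 38*√2 = 14*4*(-1) - 38*√2 = -56 - 38*√2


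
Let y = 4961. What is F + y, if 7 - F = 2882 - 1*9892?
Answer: 11978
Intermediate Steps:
F = 7017 (F = 7 - (2882 - 1*9892) = 7 - (2882 - 9892) = 7 - 1*(-7010) = 7 + 7010 = 7017)
F + y = 7017 + 4961 = 11978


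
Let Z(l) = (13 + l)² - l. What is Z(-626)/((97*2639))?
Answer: 376395/255983 ≈ 1.4704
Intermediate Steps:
Z(-626)/((97*2639)) = ((13 - 626)² - 1*(-626))/((97*2639)) = ((-613)² + 626)/255983 = (375769 + 626)*(1/255983) = 376395*(1/255983) = 376395/255983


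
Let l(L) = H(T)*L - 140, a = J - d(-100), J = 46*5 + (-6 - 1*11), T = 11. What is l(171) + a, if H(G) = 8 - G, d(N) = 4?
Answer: -444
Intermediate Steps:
J = 213 (J = 230 + (-6 - 11) = 230 - 17 = 213)
a = 209 (a = 213 - 1*4 = 213 - 4 = 209)
l(L) = -140 - 3*L (l(L) = (8 - 1*11)*L - 140 = (8 - 11)*L - 140 = -3*L - 140 = -140 - 3*L)
l(171) + a = (-140 - 3*171) + 209 = (-140 - 513) + 209 = -653 + 209 = -444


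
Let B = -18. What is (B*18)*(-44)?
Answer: 14256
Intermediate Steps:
(B*18)*(-44) = -18*18*(-44) = -324*(-44) = 14256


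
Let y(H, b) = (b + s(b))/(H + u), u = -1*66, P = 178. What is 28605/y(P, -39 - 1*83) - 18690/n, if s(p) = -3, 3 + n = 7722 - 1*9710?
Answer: -1275269982/49775 ≈ -25621.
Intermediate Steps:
n = -1991 (n = -3 + (7722 - 1*9710) = -3 + (7722 - 9710) = -3 - 1988 = -1991)
u = -66
y(H, b) = (-3 + b)/(-66 + H) (y(H, b) = (b - 3)/(H - 66) = (-3 + b)/(-66 + H))
28605/y(P, -39 - 1*83) - 18690/n = 28605/(((-3 + (-39 - 1*83))/(-66 + 178))) - 18690/(-1991) = 28605/(((-3 + (-39 - 83))/112)) - 18690*(-1/1991) = 28605/(((-3 - 122)/112)) + 18690/1991 = 28605/(((1/112)*(-125))) + 18690/1991 = 28605/(-125/112) + 18690/1991 = 28605*(-112/125) + 18690/1991 = -640752/25 + 18690/1991 = -1275269982/49775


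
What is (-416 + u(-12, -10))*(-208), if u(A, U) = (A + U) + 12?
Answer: 88608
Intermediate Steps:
u(A, U) = 12 + A + U
(-416 + u(-12, -10))*(-208) = (-416 + (12 - 12 - 10))*(-208) = (-416 - 10)*(-208) = -426*(-208) = 88608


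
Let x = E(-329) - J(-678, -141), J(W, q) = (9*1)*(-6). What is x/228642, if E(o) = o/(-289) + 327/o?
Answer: 2574056/10869755001 ≈ 0.00023681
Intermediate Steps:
J(W, q) = -54 (J(W, q) = 9*(-6) = -54)
E(o) = 327/o - o/289 (E(o) = o*(-1/289) + 327/o = -o/289 + 327/o = 327/o - o/289)
x = 5148112/95081 (x = (327/(-329) - 1/289*(-329)) - 1*(-54) = (327*(-1/329) + 329/289) + 54 = (-327/329 + 329/289) + 54 = 13738/95081 + 54 = 5148112/95081 ≈ 54.144)
x/228642 = (5148112/95081)/228642 = (5148112/95081)*(1/228642) = 2574056/10869755001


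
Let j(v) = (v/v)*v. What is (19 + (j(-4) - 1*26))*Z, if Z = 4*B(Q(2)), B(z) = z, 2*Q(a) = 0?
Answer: 0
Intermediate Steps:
Q(a) = 0 (Q(a) = (½)*0 = 0)
Z = 0 (Z = 4*0 = 0)
j(v) = v (j(v) = 1*v = v)
(19 + (j(-4) - 1*26))*Z = (19 + (-4 - 1*26))*0 = (19 + (-4 - 26))*0 = (19 - 30)*0 = -11*0 = 0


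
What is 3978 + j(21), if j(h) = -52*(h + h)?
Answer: 1794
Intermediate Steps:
j(h) = -104*h
3978 + j(21) = 3978 - 104*21 = 3978 - 2184 = 1794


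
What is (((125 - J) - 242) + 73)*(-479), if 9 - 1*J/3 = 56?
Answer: -46463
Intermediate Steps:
J = -141 (J = 27 - 3*56 = 27 - 168 = -141)
(((125 - J) - 242) + 73)*(-479) = (((125 - 1*(-141)) - 242) + 73)*(-479) = (((125 + 141) - 242) + 73)*(-479) = ((266 - 242) + 73)*(-479) = (24 + 73)*(-479) = 97*(-479) = -46463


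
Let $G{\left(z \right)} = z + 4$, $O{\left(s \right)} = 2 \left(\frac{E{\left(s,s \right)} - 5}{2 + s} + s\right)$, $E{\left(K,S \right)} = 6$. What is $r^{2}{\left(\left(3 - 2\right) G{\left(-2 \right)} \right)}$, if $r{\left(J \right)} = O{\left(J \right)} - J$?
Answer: $\frac{25}{4} \approx 6.25$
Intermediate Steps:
$O{\left(s \right)} = 2 s + \frac{2}{2 + s}$ ($O{\left(s \right)} = 2 \left(\frac{6 - 5}{2 + s} + s\right) = 2 \left(1 \frac{1}{2 + s} + s\right) = 2 \left(\frac{1}{2 + s} + s\right) = 2 \left(s + \frac{1}{2 + s}\right) = 2 s + \frac{2}{2 + s}$)
$G{\left(z \right)} = 4 + z$
$r{\left(J \right)} = - J + \frac{2 \left(1 + J^{2} + 2 J\right)}{2 + J}$ ($r{\left(J \right)} = \frac{2 \left(1 + J^{2} + 2 J\right)}{2 + J} - J = - J + \frac{2 \left(1 + J^{2} + 2 J\right)}{2 + J}$)
$r^{2}{\left(\left(3 - 2\right) G{\left(-2 \right)} \right)} = \left(\frac{2 + \left(\left(3 - 2\right) \left(4 - 2\right)\right)^{2} + 2 \left(3 - 2\right) \left(4 - 2\right)}{2 + \left(3 - 2\right) \left(4 - 2\right)}\right)^{2} = \left(\frac{2 + \left(1 \cdot 2\right)^{2} + 2 \cdot 1 \cdot 2}{2 + 1 \cdot 2}\right)^{2} = \left(\frac{2 + 2^{2} + 2 \cdot 2}{2 + 2}\right)^{2} = \left(\frac{2 + 4 + 4}{4}\right)^{2} = \left(\frac{1}{4} \cdot 10\right)^{2} = \left(\frac{5}{2}\right)^{2} = \frac{25}{4}$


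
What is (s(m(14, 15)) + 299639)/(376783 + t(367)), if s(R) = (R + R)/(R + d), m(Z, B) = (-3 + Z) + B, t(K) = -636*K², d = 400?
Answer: -63823133/18165794673 ≈ -0.0035134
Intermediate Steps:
m(Z, B) = -3 + B + Z
s(R) = 2*R/(400 + R) (s(R) = (R + R)/(R + 400) = (2*R)/(400 + R) = 2*R/(400 + R))
(s(m(14, 15)) + 299639)/(376783 + t(367)) = (2*(-3 + 15 + 14)/(400 + (-3 + 15 + 14)) + 299639)/(376783 - 636*367²) = (2*26/(400 + 26) + 299639)/(376783 - 636*134689) = (2*26/426 + 299639)/(376783 - 85662204) = (2*26*(1/426) + 299639)/(-85285421) = (26/213 + 299639)*(-1/85285421) = (63823133/213)*(-1/85285421) = -63823133/18165794673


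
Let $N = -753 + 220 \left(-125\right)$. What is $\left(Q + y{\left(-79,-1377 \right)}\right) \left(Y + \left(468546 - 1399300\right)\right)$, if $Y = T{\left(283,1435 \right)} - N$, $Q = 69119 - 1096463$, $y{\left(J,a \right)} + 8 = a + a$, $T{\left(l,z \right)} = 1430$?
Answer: $928198643526$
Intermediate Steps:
$y{\left(J,a \right)} = -8 + 2 a$ ($y{\left(J,a \right)} = -8 + \left(a + a\right) = -8 + 2 a$)
$N = -28253$ ($N = -753 - 27500 = -28253$)
$Q = -1027344$
$Y = 29683$ ($Y = 1430 - -28253 = 1430 + 28253 = 29683$)
$\left(Q + y{\left(-79,-1377 \right)}\right) \left(Y + \left(468546 - 1399300\right)\right) = \left(-1027344 + \left(-8 + 2 \left(-1377\right)\right)\right) \left(29683 + \left(468546 - 1399300\right)\right) = \left(-1027344 - 2762\right) \left(29683 + \left(468546 - 1399300\right)\right) = \left(-1027344 - 2762\right) \left(29683 - 930754\right) = \left(-1030106\right) \left(-901071\right) = 928198643526$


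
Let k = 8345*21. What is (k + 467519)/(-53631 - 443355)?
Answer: -321382/248493 ≈ -1.2933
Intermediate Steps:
k = 175245
(k + 467519)/(-53631 - 443355) = (175245 + 467519)/(-53631 - 443355) = 642764/(-496986) = 642764*(-1/496986) = -321382/248493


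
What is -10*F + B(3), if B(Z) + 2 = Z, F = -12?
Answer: 121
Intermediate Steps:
B(Z) = -2 + Z
-10*F + B(3) = -10*(-12) + (-2 + 3) = 120 + 1 = 121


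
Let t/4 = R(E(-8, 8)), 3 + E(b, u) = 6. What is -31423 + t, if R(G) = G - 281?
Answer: -32535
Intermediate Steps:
E(b, u) = 3 (E(b, u) = -3 + 6 = 3)
R(G) = -281 + G
t = -1112 (t = 4*(-281 + 3) = 4*(-278) = -1112)
-31423 + t = -31423 - 1112 = -32535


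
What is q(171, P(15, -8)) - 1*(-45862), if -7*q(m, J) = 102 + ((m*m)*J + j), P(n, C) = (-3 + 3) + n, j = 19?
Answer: -117702/7 ≈ -16815.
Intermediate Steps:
P(n, C) = n (P(n, C) = 0 + n = n)
q(m, J) = -121/7 - J*m**2/7 (q(m, J) = -(102 + ((m*m)*J + 19))/7 = -(102 + (m**2*J + 19))/7 = -(102 + (J*m**2 + 19))/7 = -(102 + (19 + J*m**2))/7 = -(121 + J*m**2)/7 = -121/7 - J*m**2/7)
q(171, P(15, -8)) - 1*(-45862) = (-121/7 - 1/7*15*171**2) - 1*(-45862) = (-121/7 - 1/7*15*29241) + 45862 = (-121/7 - 438615/7) + 45862 = -438736/7 + 45862 = -117702/7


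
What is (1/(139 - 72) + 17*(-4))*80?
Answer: -364400/67 ≈ -5438.8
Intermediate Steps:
(1/(139 - 72) + 17*(-4))*80 = (1/67 - 68)*80 = -4555/67*80 = -364400/67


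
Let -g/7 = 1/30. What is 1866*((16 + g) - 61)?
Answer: -422027/5 ≈ -84405.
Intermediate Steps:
g = -7/30 ≈ -0.23333
1866*((16 + g) - 61) = 1866*((16 - 7/30) - 61) = 1866*(473/30 - 61) = 1866*(-1357/30) = -422027/5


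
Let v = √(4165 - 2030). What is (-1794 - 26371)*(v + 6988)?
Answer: -196817020 - 28165*√2135 ≈ -1.9812e+8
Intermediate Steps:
v = √2135 ≈ 46.206
(-1794 - 26371)*(v + 6988) = (-1794 - 26371)*(√2135 + 6988) = -28165*(6988 + √2135) = -196817020 - 28165*√2135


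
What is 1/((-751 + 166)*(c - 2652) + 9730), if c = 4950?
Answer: -1/1334600 ≈ -7.4929e-7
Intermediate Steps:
1/((-751 + 166)*(c - 2652) + 9730) = 1/((-751 + 166)*(4950 - 2652) + 9730) = 1/(-585*2298 + 9730) = 1/(-1344330 + 9730) = 1/(-1334600) = -1/1334600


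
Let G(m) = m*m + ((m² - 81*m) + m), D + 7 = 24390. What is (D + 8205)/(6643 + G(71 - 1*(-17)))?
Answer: 32588/15091 ≈ 2.1594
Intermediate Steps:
D = 24383 (D = -7 + 24390 = 24383)
G(m) = -80*m + 2*m² (G(m) = m² + (m² - 80*m) = -80*m + 2*m²)
(D + 8205)/(6643 + G(71 - 1*(-17))) = (24383 + 8205)/(6643 + 2*(71 - 1*(-17))*(-40 + (71 - 1*(-17)))) = 32588/(6643 + 2*(71 + 17)*(-40 + (71 + 17))) = 32588/(6643 + 2*88*(-40 + 88)) = 32588/(6643 + 2*88*48) = 32588/(6643 + 8448) = 32588/15091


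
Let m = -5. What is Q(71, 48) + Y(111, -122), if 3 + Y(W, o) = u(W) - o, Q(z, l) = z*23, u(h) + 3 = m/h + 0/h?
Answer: 194134/111 ≈ 1749.0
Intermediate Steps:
u(h) = -3 - 5/h (u(h) = -3 + (-5/h + 0/h) = -3 + (-5/h + 0) = -3 - 5/h)
Q(z, l) = 23*z
Y(W, o) = -6 - o - 5/W (Y(W, o) = -3 + ((-3 - 5/W) - o) = -3 + (-3 - o - 5/W) = -6 - o - 5/W)
Q(71, 48) + Y(111, -122) = 23*71 + (-6 - 1*(-122) - 5/111) = 1633 + (-6 + 122 - 5*1/111) = 1633 + (-6 + 122 - 5/111) = 1633 + 12871/111 = 194134/111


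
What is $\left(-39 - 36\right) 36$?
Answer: $-2700$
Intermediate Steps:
$\left(-39 - 36\right) 36 = \left(-75\right) 36 = -2700$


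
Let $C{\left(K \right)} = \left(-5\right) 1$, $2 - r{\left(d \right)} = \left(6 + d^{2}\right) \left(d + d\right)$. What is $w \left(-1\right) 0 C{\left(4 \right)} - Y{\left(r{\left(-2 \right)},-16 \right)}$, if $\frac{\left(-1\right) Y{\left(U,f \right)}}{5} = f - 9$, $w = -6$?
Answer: $-125$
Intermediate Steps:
$r{\left(d \right)} = 2 - 2 d \left(6 + d^{2}\right)$ ($r{\left(d \right)} = 2 - \left(6 + d^{2}\right) \left(d + d\right) = 2 - \left(6 + d^{2}\right) 2 d = 2 - 2 d \left(6 + d^{2}\right)$)
$Y{\left(U,f \right)} = 45 - 5 f$ ($Y{\left(U,f \right)} = - 5 \left(f - 9\right) = - 5 \left(-9 + f\right) = 45 - 5 f$)
$C{\left(K \right)} = -5$
$w \left(-1\right) 0 C{\left(4 \right)} - Y{\left(r{\left(-2 \right)},-16 \right)} = \left(-6\right) \left(-1\right) 0 \left(-5\right) - \left(45 - -80\right) = 6 \cdot 0 - \left(45 + 80\right) = 0 - 125 = -125$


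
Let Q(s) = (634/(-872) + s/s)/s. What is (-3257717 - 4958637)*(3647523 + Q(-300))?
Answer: -1959994848011813737/65400 ≈ -2.9969e+13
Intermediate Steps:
Q(s) = 119/(436*s) (Q(s) = (634*(-1/872) + 1)/s = (-317/436 + 1)/s = 119/(436*s))
(-3257717 - 4958637)*(3647523 + Q(-300)) = (-3257717 - 4958637)*(3647523 + (119/436)/(-300)) = -8216354*(3647523 + (119/436)*(-1/300)) = -8216354*(3647523 - 119/130800) = -8216354*477096008281/130800 = -1959994848011813737/65400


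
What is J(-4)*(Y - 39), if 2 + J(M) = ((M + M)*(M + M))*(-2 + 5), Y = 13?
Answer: -4940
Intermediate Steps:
J(M) = -2 + 12*M**2 (J(M) = -2 + ((M + M)*(M + M))*(-2 + 5) = -2 + ((2*M)*(2*M))*3 = -2 + (4*M**2)*3 = -2 + 12*M**2)
J(-4)*(Y - 39) = (-2 + 12*(-4)**2)*(13 - 39) = (-2 + 12*16)*(-26) = (-2 + 192)*(-26) = 190*(-26) = -4940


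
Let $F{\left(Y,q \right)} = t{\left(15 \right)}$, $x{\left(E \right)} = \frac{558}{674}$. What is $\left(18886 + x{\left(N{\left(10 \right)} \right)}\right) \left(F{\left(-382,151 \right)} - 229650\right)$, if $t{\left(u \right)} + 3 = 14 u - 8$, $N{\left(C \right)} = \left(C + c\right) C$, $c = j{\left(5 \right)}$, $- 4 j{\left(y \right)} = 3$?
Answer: $- \frac{1460423721311}{337} \approx -4.3336 \cdot 10^{9}$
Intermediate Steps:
$j{\left(y \right)} = - \frac{3}{4}$ ($j{\left(y \right)} = \left(- \frac{1}{4}\right) 3 = - \frac{3}{4}$)
$c = - \frac{3}{4} \approx -0.75$
$N{\left(C \right)} = C \left(- \frac{3}{4} + C\right)$ ($N{\left(C \right)} = \left(C - \frac{3}{4}\right) C = \left(- \frac{3}{4} + C\right) C = C \left(- \frac{3}{4} + C\right)$)
$x{\left(E \right)} = \frac{279}{337}$ ($x{\left(E \right)} = 558 \cdot \frac{1}{674} = \frac{279}{337}$)
$t{\left(u \right)} = -11 + 14 u$ ($t{\left(u \right)} = -3 + \left(14 u - 8\right) = -3 + \left(-8 + 14 u\right) = -11 + 14 u$)
$F{\left(Y,q \right)} = 199$ ($F{\left(Y,q \right)} = -11 + 14 \cdot 15 = -11 + 210 = 199$)
$\left(18886 + x{\left(N{\left(10 \right)} \right)}\right) \left(F{\left(-382,151 \right)} - 229650\right) = \left(18886 + \frac{279}{337}\right) \left(199 - 229650\right) = \frac{6364861}{337} \left(-229451\right) = - \frac{1460423721311}{337}$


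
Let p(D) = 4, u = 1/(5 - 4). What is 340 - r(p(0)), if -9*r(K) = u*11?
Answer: 3071/9 ≈ 341.22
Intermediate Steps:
u = 1 (u = 1/1 = 1)
r(K) = -11/9
340 - r(p(0)) = 340 - 1*(-11/9) = 340 + 11/9 = 3071/9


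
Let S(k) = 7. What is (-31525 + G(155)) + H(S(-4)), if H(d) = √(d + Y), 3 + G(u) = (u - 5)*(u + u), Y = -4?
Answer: 14972 + √3 ≈ 14974.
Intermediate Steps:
G(u) = -3 + 2*u*(-5 + u) (G(u) = -3 + (u - 5)*(u + u) = -3 + (-5 + u)*(2*u) = -3 + 2*u*(-5 + u))
H(d) = √(-4 + d) (H(d) = √(d - 4) = √(-4 + d))
(-31525 + G(155)) + H(S(-4)) = (-31525 + (-3 - 10*155 + 2*155²)) + √(-4 + 7) = (-31525 + (-3 - 1550 + 2*24025)) + √3 = (-31525 + (-3 - 1550 + 48050)) + √3 = (-31525 + 46497) + √3 = 14972 + √3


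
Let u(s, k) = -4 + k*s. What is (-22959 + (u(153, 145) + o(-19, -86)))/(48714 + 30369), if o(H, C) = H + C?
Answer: -883/79083 ≈ -0.011165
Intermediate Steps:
o(H, C) = C + H
(-22959 + (u(153, 145) + o(-19, -86)))/(48714 + 30369) = (-22959 + ((-4 + 145*153) + (-86 - 19)))/(48714 + 30369) = (-22959 + ((-4 + 22185) - 105))/79083 = (-22959 + (22181 - 105))*(1/79083) = (-22959 + 22076)*(1/79083) = -883*1/79083 = -883/79083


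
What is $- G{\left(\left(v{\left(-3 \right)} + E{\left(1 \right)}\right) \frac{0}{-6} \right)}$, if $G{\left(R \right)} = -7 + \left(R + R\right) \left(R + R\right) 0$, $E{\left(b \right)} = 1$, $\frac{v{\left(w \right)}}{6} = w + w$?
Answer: $7$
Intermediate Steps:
$v{\left(w \right)} = 12 w$ ($v{\left(w \right)} = 6 \left(w + w\right) = 6 \cdot 2 w = 12 w$)
$G{\left(R \right)} = -7$ ($G{\left(R \right)} = -7 + 2 R 2 R 0 = -7 + 4 R^{2} \cdot 0 = -7 + 0 = -7$)
$- G{\left(\left(v{\left(-3 \right)} + E{\left(1 \right)}\right) \frac{0}{-6} \right)} = \left(-1\right) \left(-7\right) = 7$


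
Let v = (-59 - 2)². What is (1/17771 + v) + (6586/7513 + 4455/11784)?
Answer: 1952103430808711/524441118344 ≈ 3722.3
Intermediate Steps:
v = 3721 (v = (-61)² = 3721)
(1/17771 + v) + (6586/7513 + 4455/11784) = (1/17771 + 3721) + (6586/7513 + 4455/11784) = (1/17771 + 3721) + (6586*(1/7513) + 4455*(1/11784)) = 66125892/17771 + (6586/7513 + 1485/3928) = 66125892/17771 + 37026613/29511064 = 1952103430808711/524441118344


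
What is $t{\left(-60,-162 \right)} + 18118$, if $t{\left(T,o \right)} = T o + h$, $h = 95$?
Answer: $27933$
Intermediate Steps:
$t{\left(T,o \right)} = 95 + T o$ ($t{\left(T,o \right)} = T o + 95 = 95 + T o$)
$t{\left(-60,-162 \right)} + 18118 = \left(95 - -9720\right) + 18118 = \left(95 + 9720\right) + 18118 = 9815 + 18118 = 27933$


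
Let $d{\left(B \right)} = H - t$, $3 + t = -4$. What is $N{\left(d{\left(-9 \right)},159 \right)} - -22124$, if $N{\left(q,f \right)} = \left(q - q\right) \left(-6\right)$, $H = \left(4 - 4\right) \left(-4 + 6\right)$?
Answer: $22124$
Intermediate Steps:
$t = -7$ ($t = -3 - 4 = -7$)
$H = 0$ ($H = 0 \cdot 2 = 0$)
$d{\left(B \right)} = 7$ ($d{\left(B \right)} = 0 - -7 = 0 + 7 = 7$)
$N{\left(q,f \right)} = 0$ ($N{\left(q,f \right)} = 0 \left(-6\right) = 0$)
$N{\left(d{\left(-9 \right)},159 \right)} - -22124 = 0 - -22124 = 0 + 22124 = 22124$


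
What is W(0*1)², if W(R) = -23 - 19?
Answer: 1764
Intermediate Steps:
W(R) = -42
W(0*1)² = (-42)² = 1764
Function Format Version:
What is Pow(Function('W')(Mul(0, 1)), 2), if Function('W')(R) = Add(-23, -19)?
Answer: 1764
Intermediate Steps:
Function('W')(R) = -42
Pow(Function('W')(Mul(0, 1)), 2) = Pow(-42, 2) = 1764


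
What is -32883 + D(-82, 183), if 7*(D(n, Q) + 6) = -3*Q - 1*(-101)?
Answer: -32953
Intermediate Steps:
D(n, Q) = 59/7 - 3*Q/7 (D(n, Q) = -6 + (-3*Q - 1*(-101))/7 = -6 + (-3*Q + 101)/7 = -6 + (101 - 3*Q)/7 = -6 + (101/7 - 3*Q/7) = 59/7 - 3*Q/7)
-32883 + D(-82, 183) = -32883 + (59/7 - 3/7*183) = -32883 + (59/7 - 549/7) = -32883 - 70 = -32953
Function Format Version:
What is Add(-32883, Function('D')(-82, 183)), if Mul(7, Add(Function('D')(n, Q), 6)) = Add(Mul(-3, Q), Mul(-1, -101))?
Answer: -32953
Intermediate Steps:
Function('D')(n, Q) = Add(Rational(59, 7), Mul(Rational(-3, 7), Q)) (Function('D')(n, Q) = Add(-6, Mul(Rational(1, 7), Add(Mul(-3, Q), Mul(-1, -101)))) = Add(-6, Mul(Rational(1, 7), Add(Mul(-3, Q), 101))) = Add(-6, Mul(Rational(1, 7), Add(101, Mul(-3, Q)))) = Add(-6, Add(Rational(101, 7), Mul(Rational(-3, 7), Q))) = Add(Rational(59, 7), Mul(Rational(-3, 7), Q)))
Add(-32883, Function('D')(-82, 183)) = Add(-32883, Add(Rational(59, 7), Mul(Rational(-3, 7), 183))) = Add(-32883, Add(Rational(59, 7), Rational(-549, 7))) = Add(-32883, -70) = -32953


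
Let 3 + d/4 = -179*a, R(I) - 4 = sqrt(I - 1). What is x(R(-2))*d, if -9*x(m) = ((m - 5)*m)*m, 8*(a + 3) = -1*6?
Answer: 10989 - 1485*I*sqrt(3) ≈ 10989.0 - 2572.1*I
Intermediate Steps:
R(I) = 4 + sqrt(-1 + I) (R(I) = 4 + sqrt(I - 1) = 4 + sqrt(-1 + I))
a = -15/4 (a = -3 + (-1*6)/8 = -3 + (1/8)*(-6) = -3 - 3/4 = -15/4 ≈ -3.7500)
x(m) = -m**2*(-5 + m)/9 (x(m) = -(m - 5)*m*m/9 = -(-5 + m)*m*m/9 = -m*(-5 + m)*m/9 = -m**2*(-5 + m)/9)
d = 2673 (d = -12 + 4*(-179*(-15)/4) = -12 + 4*(-1*(-2685/4)) = -12 + 4*(2685/4) = -12 + 2685 = 2673)
x(R(-2))*d = ((4 + sqrt(-1 - 2))**2*(5 - (4 + sqrt(-1 - 2)))/9)*2673 = ((4 + sqrt(-3))**2*(5 - (4 + sqrt(-3)))/9)*2673 = ((4 + I*sqrt(3))**2*(5 - (4 + I*sqrt(3)))/9)*2673 = ((4 + I*sqrt(3))**2*(5 + (-4 - I*sqrt(3)))/9)*2673 = ((4 + I*sqrt(3))**2*(1 - I*sqrt(3))/9)*2673 = 297*(4 + I*sqrt(3))**2*(1 - I*sqrt(3))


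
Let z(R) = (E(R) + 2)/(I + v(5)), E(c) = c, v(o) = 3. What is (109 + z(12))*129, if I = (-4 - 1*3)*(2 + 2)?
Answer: 349719/25 ≈ 13989.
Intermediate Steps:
I = -28 (I = (-4 - 3)*4 = -7*4 = -28)
z(R) = -2/25 - R/25 (z(R) = (R + 2)/(-28 + 3) = (2 + R)/(-25) = (2 + R)*(-1/25) = -2/25 - R/25)
(109 + z(12))*129 = (109 + (-2/25 - 1/25*12))*129 = (109 + (-2/25 - 12/25))*129 = (109 - 14/25)*129 = (2711/25)*129 = 349719/25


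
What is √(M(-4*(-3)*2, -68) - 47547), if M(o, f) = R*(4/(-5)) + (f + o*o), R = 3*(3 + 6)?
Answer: I*√1176515/5 ≈ 216.93*I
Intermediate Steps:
R = 27 (R = 3*9 = 27)
M(o, f) = -108/5 + f + o² (M(o, f) = 27*(4/(-5)) + (f + o*o) = 27*(4*(-⅕)) + (f + o²) = 27*(-⅘) + (f + o²) = -108/5 + (f + o²) = -108/5 + f + o²)
√(M(-4*(-3)*2, -68) - 47547) = √((-108/5 - 68 + (-4*(-3)*2)²) - 47547) = √((-108/5 - 68 + (12*2)²) - 47547) = √((-108/5 - 68 + 24²) - 47547) = √((-108/5 - 68 + 576) - 47547) = √(2432/5 - 47547) = √(-235303/5) = I*√1176515/5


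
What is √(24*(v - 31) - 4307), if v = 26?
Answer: I*√4427 ≈ 66.536*I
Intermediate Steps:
√(24*(v - 31) - 4307) = √(24*(26 - 31) - 4307) = √(24*(-5) - 4307) = √(-120 - 4307) = √(-4427) = I*√4427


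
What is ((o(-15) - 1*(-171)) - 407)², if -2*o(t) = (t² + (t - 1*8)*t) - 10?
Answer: 266256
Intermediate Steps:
o(t) = 5 - t²/2 - t*(-8 + t)/2 (o(t) = -((t² + (t - 1*8)*t) - 10)/2 = -((t² + (t - 8)*t) - 10)/2 = -((t² + (-8 + t)*t) - 10)/2 = -((t² + t*(-8 + t)) - 10)/2 = -(-10 + t² + t*(-8 + t))/2 = 5 - t²/2 - t*(-8 + t)/2)
((o(-15) - 1*(-171)) - 407)² = (((5 - 1*(-15)² + 4*(-15)) - 1*(-171)) - 407)² = (((5 - 1*225 - 60) + 171) - 407)² = (((5 - 225 - 60) + 171) - 407)² = ((-280 + 171) - 407)² = (-109 - 407)² = (-516)² = 266256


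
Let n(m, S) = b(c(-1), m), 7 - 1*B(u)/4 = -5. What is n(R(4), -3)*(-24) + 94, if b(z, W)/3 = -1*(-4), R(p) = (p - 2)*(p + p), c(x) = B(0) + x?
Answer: -194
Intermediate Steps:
B(u) = 48 (B(u) = 28 - 4*(-5) = 28 + 20 = 48)
c(x) = 48 + x
R(p) = 2*p*(-2 + p) (R(p) = (-2 + p)*(2*p) = 2*p*(-2 + p))
b(z, W) = 12 (b(z, W) = 3*(-1*(-4)) = 3*4 = 12)
n(m, S) = 12
n(R(4), -3)*(-24) + 94 = 12*(-24) + 94 = -288 + 94 = -194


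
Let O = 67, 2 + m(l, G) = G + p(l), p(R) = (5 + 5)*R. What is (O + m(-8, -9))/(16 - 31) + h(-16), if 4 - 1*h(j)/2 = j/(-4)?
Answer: 8/5 ≈ 1.6000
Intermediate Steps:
p(R) = 10*R
m(l, G) = -2 + G + 10*l (m(l, G) = -2 + (G + 10*l) = -2 + G + 10*l)
h(j) = 8 + j/2 (h(j) = 8 - 2*j/(-4) = 8 - 2*j*(-1)/4 = 8 - (-1)*j/2 = 8 + j/2)
(O + m(-8, -9))/(16 - 31) + h(-16) = (67 + (-2 - 9 + 10*(-8)))/(16 - 31) + (8 + (½)*(-16)) = (67 + (-2 - 9 - 80))/(-15) + (8 - 8) = (67 - 91)*(-1/15) + 0 = -24*(-1/15) + 0 = 8/5 + 0 = 8/5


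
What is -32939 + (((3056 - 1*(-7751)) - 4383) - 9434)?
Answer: -35949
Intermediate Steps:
-32939 + (((3056 - 1*(-7751)) - 4383) - 9434) = -32939 + (((3056 + 7751) - 4383) - 9434) = -32939 + ((10807 - 4383) - 9434) = -32939 + (6424 - 9434) = -32939 - 3010 = -35949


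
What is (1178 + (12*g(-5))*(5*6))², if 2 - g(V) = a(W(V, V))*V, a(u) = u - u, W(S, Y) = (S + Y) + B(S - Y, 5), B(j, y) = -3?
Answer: 3602404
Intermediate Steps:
W(S, Y) = -3 + S + Y (W(S, Y) = (S + Y) - 3 = -3 + S + Y)
a(u) = 0
g(V) = 2 (g(V) = 2 - 0*V = 2 - 1*0 = 2 + 0 = 2)
(1178 + (12*g(-5))*(5*6))² = (1178 + (12*2)*(5*6))² = (1178 + 24*30)² = (1178 + 720)² = 1898² = 3602404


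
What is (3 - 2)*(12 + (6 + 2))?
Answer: 20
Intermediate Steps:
(3 - 2)*(12 + (6 + 2)) = 1*(12 + 8) = 1*20 = 20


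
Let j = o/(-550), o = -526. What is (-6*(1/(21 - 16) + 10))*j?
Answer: -80478/1375 ≈ -58.529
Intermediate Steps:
j = 263/275 (j = -526/(-550) = -526*(-1/550) = 263/275 ≈ 0.95636)
(-6*(1/(21 - 16) + 10))*j = -6*(1/(21 - 16) + 10)*(263/275) = -6*(1/5 + 10)*(263/275) = -6*(⅕ + 10)*(263/275) = -6*51/5*(263/275) = -306/5*263/275 = -80478/1375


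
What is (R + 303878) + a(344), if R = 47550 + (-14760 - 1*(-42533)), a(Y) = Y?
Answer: 379545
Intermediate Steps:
R = 75323 (R = 47550 + (-14760 + 42533) = 47550 + 27773 = 75323)
(R + 303878) + a(344) = (75323 + 303878) + 344 = 379201 + 344 = 379545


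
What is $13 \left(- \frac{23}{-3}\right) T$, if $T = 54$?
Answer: $5382$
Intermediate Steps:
$13 \left(- \frac{23}{-3}\right) T = 13 \left(- \frac{23}{-3}\right) 54 = 13 \left(\left(-23\right) \left(- \frac{1}{3}\right)\right) 54 = 13 \cdot \frac{23}{3} \cdot 54 = \frac{299}{3} \cdot 54 = 5382$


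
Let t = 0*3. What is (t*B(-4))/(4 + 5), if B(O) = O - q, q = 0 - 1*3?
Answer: 0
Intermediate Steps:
q = -3 (q = 0 - 3 = -3)
t = 0
B(O) = 3 + O (B(O) = O - 1*(-3) = O + 3 = 3 + O)
(t*B(-4))/(4 + 5) = (0*(3 - 4))/(4 + 5) = (0*(-1))/9 = 0*(⅑) = 0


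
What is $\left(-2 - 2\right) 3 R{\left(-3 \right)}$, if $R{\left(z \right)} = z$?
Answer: $36$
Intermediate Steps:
$\left(-2 - 2\right) 3 R{\left(-3 \right)} = \left(-2 - 2\right) 3 \left(-3\right) = \left(-4\right) 3 \left(-3\right) = \left(-12\right) \left(-3\right) = 36$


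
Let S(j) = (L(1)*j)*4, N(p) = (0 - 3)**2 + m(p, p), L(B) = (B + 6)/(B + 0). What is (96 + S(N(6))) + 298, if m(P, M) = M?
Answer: 814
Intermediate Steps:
L(B) = (6 + B)/B
N(p) = 9 + p (N(p) = (0 - 3)**2 + p = (-3)**2 + p = 9 + p)
S(j) = 28*j (S(j) = (((6 + 1)/1)*j)*4 = ((1*7)*j)*4 = (7*j)*4 = 28*j)
(96 + S(N(6))) + 298 = (96 + 28*(9 + 6)) + 298 = (96 + 28*15) + 298 = (96 + 420) + 298 = 516 + 298 = 814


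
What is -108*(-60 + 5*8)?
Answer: 2160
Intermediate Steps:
-108*(-60 + 5*8) = -108*(-60 + 40) = -108*(-20) = 2160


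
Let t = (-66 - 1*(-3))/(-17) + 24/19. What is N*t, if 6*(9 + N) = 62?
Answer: 2140/323 ≈ 6.6254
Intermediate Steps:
N = 4/3 (N = -9 + (1/6)*62 = -9 + 31/3 = 4/3 ≈ 1.3333)
t = 1605/323 (t = (-66 + 3)*(-1/17) + 24*(1/19) = -63*(-1/17) + 24/19 = 63/17 + 24/19 = 1605/323 ≈ 4.9690)
N*t = (4/3)*(1605/323) = 2140/323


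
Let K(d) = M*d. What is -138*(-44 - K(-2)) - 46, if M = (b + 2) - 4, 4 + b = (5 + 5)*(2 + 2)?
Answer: -3358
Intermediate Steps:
b = 36 (b = -4 + (5 + 5)*(2 + 2) = -4 + 10*4 = -4 + 40 = 36)
M = 34 (M = (36 + 2) - 4 = 38 - 4 = 34)
K(d) = 34*d
-138*(-44 - K(-2)) - 46 = -138*(-44 - 34*(-2)) - 46 = -138*(-44 - 1*(-68)) - 46 = -138*(-44 + 68) - 46 = -138*24 - 46 = -3312 - 46 = -3358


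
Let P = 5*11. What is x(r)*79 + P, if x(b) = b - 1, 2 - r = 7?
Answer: -419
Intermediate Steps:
r = -5 (r = 2 - 1*7 = 2 - 7 = -5)
x(b) = -1 + b
P = 55
x(r)*79 + P = (-1 - 5)*79 + 55 = -6*79 + 55 = -474 + 55 = -419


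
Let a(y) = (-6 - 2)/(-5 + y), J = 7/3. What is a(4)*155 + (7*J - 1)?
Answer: 3766/3 ≈ 1255.3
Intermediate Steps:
J = 7/3 (J = 7*(⅓) = 7/3 ≈ 2.3333)
a(y) = -8/(-5 + y)
a(4)*155 + (7*J - 1) = -8/(-5 + 4)*155 + (7*(7/3) - 1) = -8/(-1)*155 + (49/3 - 1) = -8*(-1)*155 + 46/3 = 8*155 + 46/3 = 1240 + 46/3 = 3766/3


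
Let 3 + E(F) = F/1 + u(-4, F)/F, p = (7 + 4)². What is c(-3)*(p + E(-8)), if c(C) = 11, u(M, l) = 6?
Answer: 4807/4 ≈ 1201.8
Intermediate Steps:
p = 121 (p = 11² = 121)
E(F) = -3 + F + 6/F (E(F) = -3 + (F/1 + 6/F) = -3 + (F*1 + 6/F) = -3 + (F + 6/F) = -3 + F + 6/F)
c(-3)*(p + E(-8)) = 11*(121 + (-3 - 8 + 6/(-8))) = 11*(121 + (-3 - 8 + 6*(-⅛))) = 11*(121 + (-3 - 8 - ¾)) = 11*(121 - 47/4) = 11*(437/4) = 4807/4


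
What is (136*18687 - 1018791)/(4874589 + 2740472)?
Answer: 1522641/7615061 ≈ 0.19995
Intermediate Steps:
(136*18687 - 1018791)/(4874589 + 2740472) = (2541432 - 1018791)/7615061 = 1522641*(1/7615061) = 1522641/7615061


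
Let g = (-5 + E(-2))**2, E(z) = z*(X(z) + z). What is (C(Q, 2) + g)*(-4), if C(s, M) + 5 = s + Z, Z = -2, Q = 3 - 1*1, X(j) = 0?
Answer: 16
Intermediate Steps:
Q = 2 (Q = 3 - 1 = 2)
E(z) = z**2 (E(z) = z*(0 + z) = z*z = z**2)
C(s, M) = -7 + s (C(s, M) = -5 + (s - 2) = -5 + (-2 + s) = -7 + s)
g = 1 (g = (-5 + (-2)**2)**2 = (-5 + 4)**2 = (-1)**2 = 1)
(C(Q, 2) + g)*(-4) = ((-7 + 2) + 1)*(-4) = (-5 + 1)*(-4) = -4*(-4) = 16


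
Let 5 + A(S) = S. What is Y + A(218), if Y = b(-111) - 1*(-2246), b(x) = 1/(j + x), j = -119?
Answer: 565569/230 ≈ 2459.0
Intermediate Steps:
b(x) = 1/(-119 + x)
A(S) = -5 + S
Y = 516579/230 (Y = 1/(-119 - 111) - 1*(-2246) = 1/(-230) + 2246 = -1/230 + 2246 = 516579/230 ≈ 2246.0)
Y + A(218) = 516579/230 + (-5 + 218) = 516579/230 + 213 = 565569/230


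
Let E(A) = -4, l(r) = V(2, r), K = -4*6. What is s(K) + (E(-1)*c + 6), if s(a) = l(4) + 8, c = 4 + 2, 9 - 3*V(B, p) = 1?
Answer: -22/3 ≈ -7.3333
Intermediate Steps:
K = -24
V(B, p) = 8/3 (V(B, p) = 3 - ⅓*1 = 3 - ⅓ = 8/3)
l(r) = 8/3
c = 6
s(a) = 32/3 (s(a) = 8/3 + 8 = 32/3)
s(K) + (E(-1)*c + 6) = 32/3 + (-4*6 + 6) = 32/3 + (-24 + 6) = 32/3 - 18 = -22/3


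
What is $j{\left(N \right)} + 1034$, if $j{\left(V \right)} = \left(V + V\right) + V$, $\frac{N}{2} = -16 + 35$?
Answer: $1148$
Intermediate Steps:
$N = 38$ ($N = 2 \left(-16 + 35\right) = 2 \cdot 19 = 38$)
$j{\left(V \right)} = 3 V$ ($j{\left(V \right)} = 2 V + V = 3 V$)
$j{\left(N \right)} + 1034 = 3 \cdot 38 + 1034 = 114 + 1034 = 1148$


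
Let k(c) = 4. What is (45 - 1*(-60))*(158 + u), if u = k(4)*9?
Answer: 20370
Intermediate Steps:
u = 36 (u = 4*9 = 36)
(45 - 1*(-60))*(158 + u) = (45 - 1*(-60))*(158 + 36) = (45 + 60)*194 = 105*194 = 20370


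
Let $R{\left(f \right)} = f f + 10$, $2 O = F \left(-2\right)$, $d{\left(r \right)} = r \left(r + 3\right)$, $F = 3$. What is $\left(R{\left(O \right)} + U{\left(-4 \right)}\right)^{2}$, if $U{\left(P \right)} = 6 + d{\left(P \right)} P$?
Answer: $81$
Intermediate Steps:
$d{\left(r \right)} = r \left(3 + r\right)$
$U{\left(P \right)} = 6 + P^{2} \left(3 + P\right)$ ($U{\left(P \right)} = 6 + P \left(3 + P\right) P = 6 + P^{2} \left(3 + P\right)$)
$O = -3$ ($O = \frac{3 \left(-2\right)}{2} = \frac{1}{2} \left(-6\right) = -3$)
$R{\left(f \right)} = 10 + f^{2}$ ($R{\left(f \right)} = f^{2} + 10 = 10 + f^{2}$)
$\left(R{\left(O \right)} + U{\left(-4 \right)}\right)^{2} = \left(\left(10 + \left(-3\right)^{2}\right) + \left(6 + \left(-4\right)^{2} \left(3 - 4\right)\right)\right)^{2} = \left(\left(10 + 9\right) + \left(6 + 16 \left(-1\right)\right)\right)^{2} = \left(19 + \left(6 - 16\right)\right)^{2} = \left(19 - 10\right)^{2} = 9^{2} = 81$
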